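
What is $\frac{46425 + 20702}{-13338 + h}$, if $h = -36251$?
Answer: $- \frac{67127}{49589} \approx -1.3537$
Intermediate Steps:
$\frac{46425 + 20702}{-13338 + h} = \frac{46425 + 20702}{-13338 - 36251} = \frac{67127}{-49589} = 67127 \left(- \frac{1}{49589}\right) = - \frac{67127}{49589}$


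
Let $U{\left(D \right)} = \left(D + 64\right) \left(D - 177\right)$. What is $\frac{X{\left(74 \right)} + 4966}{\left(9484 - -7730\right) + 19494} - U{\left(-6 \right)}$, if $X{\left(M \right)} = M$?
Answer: $\frac{4638378}{437} \approx 10614.0$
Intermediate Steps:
$U{\left(D \right)} = \left(-177 + D\right) \left(64 + D\right)$ ($U{\left(D \right)} = \left(64 + D\right) \left(-177 + D\right) = \left(-177 + D\right) \left(64 + D\right)$)
$\frac{X{\left(74 \right)} + 4966}{\left(9484 - -7730\right) + 19494} - U{\left(-6 \right)} = \frac{74 + 4966}{\left(9484 - -7730\right) + 19494} - \left(-11328 + \left(-6\right)^{2} - -678\right) = \frac{5040}{\left(9484 + 7730\right) + 19494} - \left(-11328 + 36 + 678\right) = \frac{5040}{17214 + 19494} - -10614 = \frac{5040}{36708} + 10614 = 5040 \cdot \frac{1}{36708} + 10614 = \frac{60}{437} + 10614 = \frac{4638378}{437}$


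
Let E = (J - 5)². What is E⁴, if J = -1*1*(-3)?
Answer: 256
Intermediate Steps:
J = 3 (J = -1*(-3) = 3)
E = 4 (E = (3 - 5)² = (-2)² = 4)
E⁴ = 4⁴ = 256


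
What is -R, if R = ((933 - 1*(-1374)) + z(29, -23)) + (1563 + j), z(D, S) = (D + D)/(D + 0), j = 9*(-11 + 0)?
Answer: -3773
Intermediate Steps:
j = -99 (j = 9*(-11) = -99)
z(D, S) = 2 (z(D, S) = (2*D)/D = 2)
R = 3773 (R = ((933 - 1*(-1374)) + 2) + (1563 - 99) = ((933 + 1374) + 2) + 1464 = (2307 + 2) + 1464 = 2309 + 1464 = 3773)
-R = -1*3773 = -3773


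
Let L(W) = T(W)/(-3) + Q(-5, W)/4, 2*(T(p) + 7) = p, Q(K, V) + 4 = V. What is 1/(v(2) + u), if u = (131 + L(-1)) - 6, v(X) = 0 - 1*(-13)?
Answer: 4/557 ≈ 0.0071813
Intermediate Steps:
v(X) = 13 (v(X) = 0 + 13 = 13)
Q(K, V) = -4 + V
T(p) = -7 + p/2
L(W) = 4/3 + W/12 (L(W) = (-7 + W/2)/(-3) + (-4 + W)/4 = (-7 + W/2)*(-1/3) + (-4 + W)*(1/4) = (7/3 - W/6) + (-1 + W/4) = 4/3 + W/12)
u = 505/4 (u = (131 + (4/3 + (1/12)*(-1))) - 6 = (131 + (4/3 - 1/12)) - 6 = (131 + 5/4) - 6 = 529/4 - 6 = 505/4 ≈ 126.25)
1/(v(2) + u) = 1/(13 + 505/4) = 1/(557/4) = 4/557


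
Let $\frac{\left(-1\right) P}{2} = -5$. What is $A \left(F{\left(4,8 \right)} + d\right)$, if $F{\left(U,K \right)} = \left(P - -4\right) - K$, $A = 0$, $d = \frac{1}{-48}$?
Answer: $0$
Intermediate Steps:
$P = 10$ ($P = \left(-2\right) \left(-5\right) = 10$)
$d = - \frac{1}{48} \approx -0.020833$
$F{\left(U,K \right)} = 14 - K$ ($F{\left(U,K \right)} = \left(10 - -4\right) - K = \left(10 + 4\right) - K = 14 - K$)
$A \left(F{\left(4,8 \right)} + d\right) = 0 \left(\left(14 - 8\right) - \frac{1}{48}\right) = 0 \left(6 - \frac{1}{48}\right) = 0 \cdot \frac{287}{48} = 0$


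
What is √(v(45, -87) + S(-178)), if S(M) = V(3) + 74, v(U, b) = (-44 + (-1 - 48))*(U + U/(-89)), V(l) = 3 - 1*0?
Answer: 11*I*√265843/89 ≈ 63.726*I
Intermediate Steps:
V(l) = 3 (V(l) = 3 + 0 = 3)
v(U, b) = -8184*U/89 (v(U, b) = (-44 - 49)*(U + U*(-1/89)) = -93*(U - U/89) = -8184*U/89)
S(M) = 77 (S(M) = 3 + 74 = 77)
√(v(45, -87) + S(-178)) = √(-8184/89*45 + 77) = √(-368280/89 + 77) = √(-361427/89) = 11*I*√265843/89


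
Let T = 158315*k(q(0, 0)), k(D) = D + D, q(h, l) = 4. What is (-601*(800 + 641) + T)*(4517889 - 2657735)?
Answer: 744952613766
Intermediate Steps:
k(D) = 2*D
T = 1266520 (T = 158315*(2*4) = 158315*8 = 1266520)
(-601*(800 + 641) + T)*(4517889 - 2657735) = (-601*(800 + 641) + 1266520)*(4517889 - 2657735) = (-601*1441 + 1266520)*1860154 = (-866041 + 1266520)*1860154 = 400479*1860154 = 744952613766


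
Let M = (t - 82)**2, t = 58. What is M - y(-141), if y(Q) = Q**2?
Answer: -19305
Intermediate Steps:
M = 576 (M = (58 - 82)**2 = (-24)**2 = 576)
M - y(-141) = 576 - 1*(-141)**2 = 576 - 1*19881 = 576 - 19881 = -19305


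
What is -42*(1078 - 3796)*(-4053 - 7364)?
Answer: -1303319052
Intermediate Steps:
-42*(1078 - 3796)*(-4053 - 7364) = -(-114156)*(-11417) = -42*31031406 = -1303319052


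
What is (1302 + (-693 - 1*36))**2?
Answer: 328329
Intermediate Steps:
(1302 + (-693 - 1*36))**2 = (1302 + (-693 - 36))**2 = (1302 - 729)**2 = 573**2 = 328329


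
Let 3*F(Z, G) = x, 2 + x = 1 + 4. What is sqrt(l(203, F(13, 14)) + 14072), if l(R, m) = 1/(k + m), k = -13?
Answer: sqrt(506589)/6 ≈ 118.63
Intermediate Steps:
x = 3 (x = -2 + (1 + 4) = -2 + 5 = 3)
F(Z, G) = 1 (F(Z, G) = (1/3)*3 = 1)
l(R, m) = 1/(-13 + m)
sqrt(l(203, F(13, 14)) + 14072) = sqrt(1/(-13 + 1) + 14072) = sqrt(1/(-12) + 14072) = sqrt(-1/12 + 14072) = sqrt(168863/12) = sqrt(506589)/6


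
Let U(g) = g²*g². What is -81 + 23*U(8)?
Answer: 94127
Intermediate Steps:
U(g) = g⁴
-81 + 23*U(8) = -81 + 23*8⁴ = -81 + 23*4096 = -81 + 94208 = 94127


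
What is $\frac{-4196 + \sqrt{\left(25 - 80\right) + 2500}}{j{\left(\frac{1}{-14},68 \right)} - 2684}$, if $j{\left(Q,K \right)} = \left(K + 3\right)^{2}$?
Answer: $- \frac{4196}{2357} + \frac{\sqrt{2445}}{2357} \approx -1.7593$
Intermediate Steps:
$j{\left(Q,K \right)} = \left(3 + K\right)^{2}$
$\frac{-4196 + \sqrt{\left(25 - 80\right) + 2500}}{j{\left(\frac{1}{-14},68 \right)} - 2684} = \frac{-4196 + \sqrt{\left(25 - 80\right) + 2500}}{\left(3 + 68\right)^{2} - 2684} = \frac{-4196 + \sqrt{\left(25 - 80\right) + 2500}}{71^{2} - 2684} = \frac{-4196 + \sqrt{-55 + 2500}}{5041 - 2684} = \frac{-4196 + \sqrt{2445}}{2357} = \left(-4196 + \sqrt{2445}\right) \frac{1}{2357} = - \frac{4196}{2357} + \frac{\sqrt{2445}}{2357}$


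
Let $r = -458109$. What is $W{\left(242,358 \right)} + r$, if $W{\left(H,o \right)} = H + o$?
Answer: $-457509$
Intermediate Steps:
$W{\left(242,358 \right)} + r = \left(242 + 358\right) - 458109 = 600 - 458109 = -457509$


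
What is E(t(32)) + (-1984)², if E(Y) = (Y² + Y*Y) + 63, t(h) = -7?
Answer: 3936417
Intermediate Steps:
E(Y) = 63 + 2*Y² (E(Y) = (Y² + Y²) + 63 = 2*Y² + 63 = 63 + 2*Y²)
E(t(32)) + (-1984)² = (63 + 2*(-7)²) + (-1984)² = (63 + 2*49) + 3936256 = (63 + 98) + 3936256 = 161 + 3936256 = 3936417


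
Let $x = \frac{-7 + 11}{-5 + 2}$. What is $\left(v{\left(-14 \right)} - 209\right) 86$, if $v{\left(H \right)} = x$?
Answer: $- \frac{54266}{3} \approx -18089.0$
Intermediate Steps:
$x = - \frac{4}{3}$ ($x = \frac{4}{-3} = 4 \left(- \frac{1}{3}\right) = - \frac{4}{3} \approx -1.3333$)
$v{\left(H \right)} = - \frac{4}{3}$
$\left(v{\left(-14 \right)} - 209\right) 86 = \left(- \frac{4}{3} - 209\right) 86 = \left(- \frac{631}{3}\right) 86 = - \frac{54266}{3}$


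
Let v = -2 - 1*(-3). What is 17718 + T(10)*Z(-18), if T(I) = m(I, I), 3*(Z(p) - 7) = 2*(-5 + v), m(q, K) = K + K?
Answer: 53414/3 ≈ 17805.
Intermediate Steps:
m(q, K) = 2*K
v = 1 (v = -2 + 3 = 1)
Z(p) = 13/3 (Z(p) = 7 + (2*(-5 + 1))/3 = 7 + (2*(-4))/3 = 7 + (1/3)*(-8) = 7 - 8/3 = 13/3)
T(I) = 2*I
17718 + T(10)*Z(-18) = 17718 + (2*10)*(13/3) = 17718 + 20*(13/3) = 17718 + 260/3 = 53414/3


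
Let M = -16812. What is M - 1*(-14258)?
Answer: -2554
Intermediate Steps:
M - 1*(-14258) = -16812 - 1*(-14258) = -16812 + 14258 = -2554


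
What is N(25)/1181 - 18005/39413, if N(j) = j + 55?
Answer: -18110865/46546753 ≈ -0.38909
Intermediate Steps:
N(j) = 55 + j
N(25)/1181 - 18005/39413 = (55 + 25)/1181 - 18005/39413 = 80*(1/1181) - 18005*1/39413 = 80/1181 - 18005/39413 = -18110865/46546753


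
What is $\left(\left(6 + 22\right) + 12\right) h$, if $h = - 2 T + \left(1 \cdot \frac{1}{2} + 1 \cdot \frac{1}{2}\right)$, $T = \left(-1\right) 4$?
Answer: $360$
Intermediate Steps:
$T = -4$
$h = 9$ ($h = \left(-2\right) \left(-4\right) + \left(1 \cdot \frac{1}{2} + 1 \cdot \frac{1}{2}\right) = 8 + \left(1 \cdot \frac{1}{2} + 1 \cdot \frac{1}{2}\right) = 8 + \left(\frac{1}{2} + \frac{1}{2}\right) = 8 + 1 = 9$)
$\left(\left(6 + 22\right) + 12\right) h = \left(\left(6 + 22\right) + 12\right) 9 = \left(28 + 12\right) 9 = 40 \cdot 9 = 360$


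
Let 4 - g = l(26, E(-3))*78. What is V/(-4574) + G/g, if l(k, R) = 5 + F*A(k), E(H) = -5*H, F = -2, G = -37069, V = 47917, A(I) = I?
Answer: -86352249/4196645 ≈ -20.577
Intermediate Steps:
l(k, R) = 5 - 2*k
g = 3670 (g = 4 - (5 - 2*26)*78 = 4 - (5 - 52)*78 = 4 - (-47)*78 = 4 - 1*(-3666) = 4 + 3666 = 3670)
V/(-4574) + G/g = 47917/(-4574) - 37069/3670 = 47917*(-1/4574) - 37069*1/3670 = -47917/4574 - 37069/3670 = -86352249/4196645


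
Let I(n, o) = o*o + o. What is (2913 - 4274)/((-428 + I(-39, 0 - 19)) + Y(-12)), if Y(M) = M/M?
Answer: 1361/85 ≈ 16.012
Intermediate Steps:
Y(M) = 1
I(n, o) = o + o² (I(n, o) = o² + o = o + o²)
(2913 - 4274)/((-428 + I(-39, 0 - 19)) + Y(-12)) = (2913 - 4274)/((-428 + (0 - 19)*(1 + (0 - 19))) + 1) = -1361/((-428 - 19*(1 - 19)) + 1) = -1361/((-428 - 19*(-18)) + 1) = -1361/((-428 + 342) + 1) = -1361/(-86 + 1) = -1361/(-85) = -1361*(-1/85) = 1361/85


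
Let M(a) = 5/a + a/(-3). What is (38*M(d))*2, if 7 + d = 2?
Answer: 152/3 ≈ 50.667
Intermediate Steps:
d = -5 (d = -7 + 2 = -5)
M(a) = 5/a - a/3 (M(a) = 5/a + a*(-⅓) = 5/a - a/3)
(38*M(d))*2 = (38*(5/(-5) - ⅓*(-5)))*2 = (38*(5*(-⅕) + 5/3))*2 = (38*(-1 + 5/3))*2 = (38*(⅔))*2 = (76/3)*2 = 152/3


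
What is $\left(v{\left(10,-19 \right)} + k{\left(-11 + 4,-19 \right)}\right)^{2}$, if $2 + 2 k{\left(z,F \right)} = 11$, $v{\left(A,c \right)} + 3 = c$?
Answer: $\frac{1225}{4} \approx 306.25$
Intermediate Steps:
$v{\left(A,c \right)} = -3 + c$
$k{\left(z,F \right)} = \frac{9}{2}$ ($k{\left(z,F \right)} = -1 + \frac{1}{2} \cdot 11 = -1 + \frac{11}{2} = \frac{9}{2}$)
$\left(v{\left(10,-19 \right)} + k{\left(-11 + 4,-19 \right)}\right)^{2} = \left(\left(-3 - 19\right) + \frac{9}{2}\right)^{2} = \left(-22 + \frac{9}{2}\right)^{2} = \left(- \frac{35}{2}\right)^{2} = \frac{1225}{4}$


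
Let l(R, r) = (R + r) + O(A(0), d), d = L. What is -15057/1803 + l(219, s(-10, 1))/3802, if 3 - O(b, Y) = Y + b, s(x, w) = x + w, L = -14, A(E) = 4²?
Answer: -18955427/2285002 ≈ -8.2956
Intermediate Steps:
A(E) = 16
d = -14
s(x, w) = w + x
O(b, Y) = 3 - Y - b (O(b, Y) = 3 - (Y + b) = 3 + (-Y - b) = 3 - Y - b)
l(R, r) = 1 + R + r (l(R, r) = (R + r) + (3 - 1*(-14) - 1*16) = (R + r) + (3 + 14 - 16) = (R + r) + 1 = 1 + R + r)
-15057/1803 + l(219, s(-10, 1))/3802 = -15057/1803 + (1 + 219 + (1 - 10))/3802 = -15057*1/1803 + (1 + 219 - 9)*(1/3802) = -5019/601 + 211*(1/3802) = -5019/601 + 211/3802 = -18955427/2285002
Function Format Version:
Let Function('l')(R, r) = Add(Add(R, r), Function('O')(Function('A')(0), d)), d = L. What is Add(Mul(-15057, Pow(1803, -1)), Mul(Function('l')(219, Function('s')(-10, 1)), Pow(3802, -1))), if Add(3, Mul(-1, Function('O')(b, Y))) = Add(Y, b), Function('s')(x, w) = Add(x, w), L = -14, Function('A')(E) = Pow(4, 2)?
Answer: Rational(-18955427, 2285002) ≈ -8.2956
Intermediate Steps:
Function('A')(E) = 16
d = -14
Function('s')(x, w) = Add(w, x)
Function('O')(b, Y) = Add(3, Mul(-1, Y), Mul(-1, b)) (Function('O')(b, Y) = Add(3, Mul(-1, Add(Y, b))) = Add(3, Add(Mul(-1, Y), Mul(-1, b))) = Add(3, Mul(-1, Y), Mul(-1, b)))
Function('l')(R, r) = Add(1, R, r) (Function('l')(R, r) = Add(Add(R, r), Add(3, Mul(-1, -14), Mul(-1, 16))) = Add(Add(R, r), Add(3, 14, -16)) = Add(Add(R, r), 1) = Add(1, R, r))
Add(Mul(-15057, Pow(1803, -1)), Mul(Function('l')(219, Function('s')(-10, 1)), Pow(3802, -1))) = Add(Mul(-15057, Pow(1803, -1)), Mul(Add(1, 219, Add(1, -10)), Pow(3802, -1))) = Add(Mul(-15057, Rational(1, 1803)), Mul(Add(1, 219, -9), Rational(1, 3802))) = Add(Rational(-5019, 601), Mul(211, Rational(1, 3802))) = Add(Rational(-5019, 601), Rational(211, 3802)) = Rational(-18955427, 2285002)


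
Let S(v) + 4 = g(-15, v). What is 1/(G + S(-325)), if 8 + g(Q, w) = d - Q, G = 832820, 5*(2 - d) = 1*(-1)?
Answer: 5/4164126 ≈ 1.2007e-6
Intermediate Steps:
d = 11/5 (d = 2 - (-1)/5 = 2 - ⅕*(-1) = 2 + ⅕ = 11/5 ≈ 2.2000)
g(Q, w) = -29/5 - Q (g(Q, w) = -8 + (11/5 - Q) = -29/5 - Q)
S(v) = 26/5 (S(v) = -4 + (-29/5 - 1*(-15)) = -4 + (-29/5 + 15) = -4 + 46/5 = 26/5)
1/(G + S(-325)) = 1/(832820 + 26/5) = 1/(4164126/5) = 5/4164126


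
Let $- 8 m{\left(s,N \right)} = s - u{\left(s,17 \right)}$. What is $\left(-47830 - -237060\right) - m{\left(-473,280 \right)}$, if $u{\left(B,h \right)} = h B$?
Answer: $190176$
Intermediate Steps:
$u{\left(B,h \right)} = B h$
$m{\left(s,N \right)} = 2 s$ ($m{\left(s,N \right)} = - \frac{s - s 17}{8} = - \frac{s - 17 s}{8} = - \frac{\left(-16\right) s}{8} = 2 s$)
$\left(-47830 - -237060\right) - m{\left(-473,280 \right)} = \left(-47830 - -237060\right) - 2 \left(-473\right) = \left(-47830 + 237060\right) - -946 = 189230 + 946 = 190176$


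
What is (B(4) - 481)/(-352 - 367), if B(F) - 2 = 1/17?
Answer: 8142/12223 ≈ 0.66612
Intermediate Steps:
B(F) = 35/17 (B(F) = 2 + 1/17 = 35/17)
(B(4) - 481)/(-352 - 367) = (35/17 - 481)/(-352 - 367) = -8142/17/(-719) = -8142/17*(-1/719) = 8142/12223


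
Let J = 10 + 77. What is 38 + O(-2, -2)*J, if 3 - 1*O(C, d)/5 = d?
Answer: 2213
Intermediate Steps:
O(C, d) = 15 - 5*d
J = 87
38 + O(-2, -2)*J = 38 + (15 - 5*(-2))*87 = 38 + (15 + 10)*87 = 38 + 25*87 = 38 + 2175 = 2213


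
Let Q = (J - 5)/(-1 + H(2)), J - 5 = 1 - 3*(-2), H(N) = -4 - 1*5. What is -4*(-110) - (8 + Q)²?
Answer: 38671/100 ≈ 386.71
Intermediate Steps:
H(N) = -9 (H(N) = -4 - 5 = -9)
J = 12 (J = 5 + (1 - 3*(-2)) = 5 + (1 + 6) = 5 + 7 = 12)
Q = -7/10 (Q = (12 - 5)/(-1 - 9) = 7/(-10) = 7*(-⅒) = -7/10 ≈ -0.70000)
-4*(-110) - (8 + Q)² = -4*(-110) - (8 - 7/10)² = 440 - (73/10)² = 440 - 1*5329/100 = 440 - 5329/100 = 38671/100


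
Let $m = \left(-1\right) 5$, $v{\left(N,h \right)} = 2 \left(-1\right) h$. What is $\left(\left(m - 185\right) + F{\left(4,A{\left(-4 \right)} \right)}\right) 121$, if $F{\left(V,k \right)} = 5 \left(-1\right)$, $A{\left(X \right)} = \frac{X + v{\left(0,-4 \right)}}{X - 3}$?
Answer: $-23595$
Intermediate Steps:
$v{\left(N,h \right)} = - 2 h$
$A{\left(X \right)} = \frac{8 + X}{-3 + X}$ ($A{\left(X \right)} = \frac{X - -8}{X - 3} = \frac{X + 8}{-3 + X} = \frac{8 + X}{-3 + X}$)
$m = -5$
$F{\left(V,k \right)} = -5$
$\left(\left(m - 185\right) + F{\left(4,A{\left(-4 \right)} \right)}\right) 121 = \left(\left(-5 - 185\right) - 5\right) 121 = \left(-190 - 5\right) 121 = \left(-195\right) 121 = -23595$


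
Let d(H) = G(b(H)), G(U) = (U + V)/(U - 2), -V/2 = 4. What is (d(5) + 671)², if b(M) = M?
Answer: 448900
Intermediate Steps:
V = -8 (V = -2*4 = -8)
G(U) = (-8 + U)/(-2 + U) (G(U) = (U - 8)/(U - 2) = (-8 + U)/(-2 + U))
d(H) = (-8 + H)/(-2 + H)
(d(5) + 671)² = ((-8 + 5)/(-2 + 5) + 671)² = (-3/3 + 671)² = ((⅓)*(-3) + 671)² = (-1 + 671)² = 670² = 448900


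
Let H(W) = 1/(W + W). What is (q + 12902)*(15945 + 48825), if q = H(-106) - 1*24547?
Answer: -79950177285/106 ≈ -7.5425e+8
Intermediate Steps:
H(W) = 1/(2*W)
q = -5203965/212 (q = (½)/(-106) - 1*24547 = (½)*(-1/106) - 24547 = -1/212 - 24547 = -5203965/212 ≈ -24547.)
(q + 12902)*(15945 + 48825) = (-5203965/212 + 12902)*(15945 + 48825) = -2468741/212*64770 = -79950177285/106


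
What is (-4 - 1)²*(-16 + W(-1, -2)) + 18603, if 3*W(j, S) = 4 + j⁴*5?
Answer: 18278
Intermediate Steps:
W(j, S) = 4/3 + 5*j⁴/3 (W(j, S) = (4 + j⁴*5)/3 = (4 + 5*j⁴)/3 = 4/3 + 5*j⁴/3)
(-4 - 1)²*(-16 + W(-1, -2)) + 18603 = (-4 - 1)²*(-16 + (4/3 + (5/3)*(-1)⁴)) + 18603 = (-5)²*(-16 + (4/3 + (5/3)*1)) + 18603 = 25*(-16 + (4/3 + 5/3)) + 18603 = 25*(-16 + 3) + 18603 = 25*(-13) + 18603 = -325 + 18603 = 18278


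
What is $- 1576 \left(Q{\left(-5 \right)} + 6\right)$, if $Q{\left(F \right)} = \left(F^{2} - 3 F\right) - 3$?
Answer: $-67768$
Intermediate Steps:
$Q{\left(F \right)} = -3 + F^{2} - 3 F$
$- 1576 \left(Q{\left(-5 \right)} + 6\right) = - 1576 \left(\left(-3 + \left(-5\right)^{2} - -15\right) + 6\right) = - 1576 \left(\left(-3 + 25 + 15\right) + 6\right) = - 1576 \left(37 + 6\right) = \left(-1576\right) 43 = -67768$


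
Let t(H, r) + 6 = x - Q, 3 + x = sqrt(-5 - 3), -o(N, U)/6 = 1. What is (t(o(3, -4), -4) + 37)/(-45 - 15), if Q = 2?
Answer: -13/30 - I*sqrt(2)/30 ≈ -0.43333 - 0.04714*I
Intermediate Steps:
o(N, U) = -6 (o(N, U) = -6*1 = -6)
x = -3 + 2*I*sqrt(2) (x = -3 + sqrt(-5 - 3) = -3 + sqrt(-8) = -3 + 2*I*sqrt(2) ≈ -3.0 + 2.8284*I)
t(H, r) = -11 + 2*I*sqrt(2) (t(H, r) = -6 + ((-3 + 2*I*sqrt(2)) - 1*2) = -6 + ((-3 + 2*I*sqrt(2)) - 2) = -6 + (-5 + 2*I*sqrt(2)) = -11 + 2*I*sqrt(2))
(t(o(3, -4), -4) + 37)/(-45 - 15) = ((-11 + 2*I*sqrt(2)) + 37)/(-45 - 15) = (26 + 2*I*sqrt(2))/(-60) = -(26 + 2*I*sqrt(2))/60 = -13/30 - I*sqrt(2)/30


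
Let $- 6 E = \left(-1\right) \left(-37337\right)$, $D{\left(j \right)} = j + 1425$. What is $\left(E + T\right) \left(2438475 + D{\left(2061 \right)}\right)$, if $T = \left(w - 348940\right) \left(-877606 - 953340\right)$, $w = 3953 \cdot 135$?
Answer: $- \frac{1651758032407742199}{2} \approx -8.2588 \cdot 10^{17}$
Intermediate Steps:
$w = 533655$
$D{\left(j \right)} = 1425 + j$
$T = -338203190390$ ($T = \left(533655 - 348940\right) \left(-877606 - 953340\right) = 184715 \left(-1830946\right) = -338203190390$)
$E = - \frac{37337}{6}$ ($E = - \frac{\left(-1\right) \left(-37337\right)}{6} = \left(- \frac{1}{6}\right) 37337 = - \frac{37337}{6} \approx -6222.8$)
$\left(E + T\right) \left(2438475 + D{\left(2061 \right)}\right) = \left(- \frac{37337}{6} - 338203190390\right) \left(2438475 + \left(1425 + 2061\right)\right) = - \frac{2029219179677 \left(2438475 + 3486\right)}{6} = \left(- \frac{2029219179677}{6}\right) 2441961 = - \frac{1651758032407742199}{2}$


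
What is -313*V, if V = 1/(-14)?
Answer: 313/14 ≈ 22.357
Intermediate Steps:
V = -1/14 ≈ -0.071429
-313*V = -313*(-1/14) = 313/14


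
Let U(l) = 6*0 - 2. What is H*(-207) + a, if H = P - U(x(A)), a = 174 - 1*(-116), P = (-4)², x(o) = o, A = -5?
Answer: -3436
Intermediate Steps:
U(l) = -2 (U(l) = 0 - 2 = -2)
P = 16
a = 290 (a = 174 + 116 = 290)
H = 18 (H = 16 - 1*(-2) = 16 + 2 = 18)
H*(-207) + a = 18*(-207) + 290 = -3726 + 290 = -3436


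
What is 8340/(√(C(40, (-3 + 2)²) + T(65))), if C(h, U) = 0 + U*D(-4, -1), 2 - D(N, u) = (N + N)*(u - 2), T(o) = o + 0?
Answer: 8340*√43/43 ≈ 1271.8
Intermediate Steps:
T(o) = o
D(N, u) = 2 - 2*N*(-2 + u) (D(N, u) = 2 - (N + N)*(u - 2) = 2 - 2*N*(-2 + u))
C(h, U) = -22*U (C(h, U) = 0 + U*(2 + 4*(-4) - 2*(-4)*(-1)) = 0 + U*(2 - 16 - 8) = 0 + U*(-22) = 0 - 22*U = -22*U)
8340/(√(C(40, (-3 + 2)²) + T(65))) = 8340/(√(-22*(-3 + 2)² + 65)) = 8340/(√(-22*(-1)² + 65)) = 8340/(√(-22*1 + 65)) = 8340/(√(-22 + 65)) = 8340/(√43) = 8340*(√43/43) = 8340*√43/43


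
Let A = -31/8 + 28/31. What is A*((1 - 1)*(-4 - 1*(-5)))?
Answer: 0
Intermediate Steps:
A = -737/248 (A = -31*⅛ + 28*(1/31) = -31/8 + 28/31 = -737/248 ≈ -2.9718)
A*((1 - 1)*(-4 - 1*(-5))) = -737*(1 - 1)*(-4 - 1*(-5))/248 = -0*(-4 + 5) = -0 = -737/248*0 = 0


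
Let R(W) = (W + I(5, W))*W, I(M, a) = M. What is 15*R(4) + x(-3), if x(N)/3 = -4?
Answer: 528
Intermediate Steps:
x(N) = -12 (x(N) = 3*(-4) = -12)
R(W) = W*(5 + W) (R(W) = (W + 5)*W = (5 + W)*W = W*(5 + W))
15*R(4) + x(-3) = 15*(4*(5 + 4)) - 12 = 15*(4*9) - 12 = 15*36 - 12 = 540 - 12 = 528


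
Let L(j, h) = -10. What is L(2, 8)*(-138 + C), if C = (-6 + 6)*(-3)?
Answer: 1380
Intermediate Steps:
C = 0 (C = 0*(-3) = 0)
L(2, 8)*(-138 + C) = -10*(-138 + 0) = -10*(-138) = 1380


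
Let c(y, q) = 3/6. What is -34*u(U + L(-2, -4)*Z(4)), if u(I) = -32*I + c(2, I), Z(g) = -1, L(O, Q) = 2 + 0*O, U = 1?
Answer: -1105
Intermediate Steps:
L(O, Q) = 2 (L(O, Q) = 2 + 0 = 2)
c(y, q) = ½ (c(y, q) = 3*(⅙) = ½)
u(I) = ½ - 32*I (u(I) = -32*I + ½ = ½ - 32*I)
-34*u(U + L(-2, -4)*Z(4)) = -34*(½ - 32*(1 + 2*(-1))) = -34*(½ - 32*(1 - 2)) = -34*(½ - 32*(-1)) = -34*(½ + 32) = -34*65/2 = -1105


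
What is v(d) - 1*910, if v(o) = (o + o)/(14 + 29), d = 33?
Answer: -39064/43 ≈ -908.46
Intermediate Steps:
v(o) = 2*o/43 (v(o) = (2*o)/43 = (2*o)*(1/43) = 2*o/43)
v(d) - 1*910 = (2/43)*33 - 1*910 = 66/43 - 910 = -39064/43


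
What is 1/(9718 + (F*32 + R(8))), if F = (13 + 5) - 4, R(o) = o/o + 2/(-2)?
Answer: 1/10166 ≈ 9.8367e-5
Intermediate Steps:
R(o) = 0 (R(o) = 1 + 2*(-1/2) = 1 - 1 = 0)
F = 14 (F = 18 - 4 = 14)
1/(9718 + (F*32 + R(8))) = 1/(9718 + (14*32 + 0)) = 1/(9718 + (448 + 0)) = 1/(9718 + 448) = 1/10166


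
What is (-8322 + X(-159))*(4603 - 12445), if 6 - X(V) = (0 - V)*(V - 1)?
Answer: -134286408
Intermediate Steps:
X(V) = 6 + V*(-1 + V) (X(V) = 6 - (0 - V)*(V - 1) = 6 - (-V)*(-1 + V) = 6 - (-1)*V*(-1 + V) = 6 + V*(-1 + V))
(-8322 + X(-159))*(4603 - 12445) = (-8322 + (6 + (-159)² - 1*(-159)))*(4603 - 12445) = (-8322 + (6 + 25281 + 159))*(-7842) = (-8322 + 25446)*(-7842) = 17124*(-7842) = -134286408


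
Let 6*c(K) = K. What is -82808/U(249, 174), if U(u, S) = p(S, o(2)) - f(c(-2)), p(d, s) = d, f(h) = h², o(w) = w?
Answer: -745272/1565 ≈ -476.21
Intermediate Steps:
c(K) = K/6
U(u, S) = -⅑ + S (U(u, S) = S - ((⅙)*(-2))² = S - (-⅓)² = S - 1*⅑ = S - ⅑ = -⅑ + S)
-82808/U(249, 174) = -82808/(-⅑ + 174) = -82808/1565/9 = -82808*9/1565 = -745272/1565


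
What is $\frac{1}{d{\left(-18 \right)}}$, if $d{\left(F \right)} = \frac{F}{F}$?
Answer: $1$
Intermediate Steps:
$d{\left(F \right)} = 1$
$\frac{1}{d{\left(-18 \right)}} = 1^{-1} = 1$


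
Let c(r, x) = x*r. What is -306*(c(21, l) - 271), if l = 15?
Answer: -13464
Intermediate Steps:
c(r, x) = r*x
-306*(c(21, l) - 271) = -306*(21*15 - 271) = -306*(315 - 271) = -306*44 = -13464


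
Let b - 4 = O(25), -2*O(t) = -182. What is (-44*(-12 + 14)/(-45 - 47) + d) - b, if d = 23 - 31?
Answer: -2347/23 ≈ -102.04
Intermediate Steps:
O(t) = 91 (O(t) = -1/2*(-182) = 91)
d = -8
b = 95 (b = 4 + 91 = 95)
(-44*(-12 + 14)/(-45 - 47) + d) - b = (-44*(-12 + 14)/(-45 - 47) - 8) - 1*95 = (-88/(-92) - 8) - 95 = (-88*(-1)/92 - 8) - 95 = (-44*(-1/46) - 8) - 95 = (22/23 - 8) - 95 = -162/23 - 95 = -2347/23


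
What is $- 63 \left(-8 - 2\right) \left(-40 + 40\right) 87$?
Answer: $0$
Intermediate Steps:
$- 63 \left(-8 - 2\right) \left(-40 + 40\right) 87 = - 63 \left(\left(-10\right) 0\right) 87 = \left(-63\right) 0 \cdot 87 = 0 \cdot 87 = 0$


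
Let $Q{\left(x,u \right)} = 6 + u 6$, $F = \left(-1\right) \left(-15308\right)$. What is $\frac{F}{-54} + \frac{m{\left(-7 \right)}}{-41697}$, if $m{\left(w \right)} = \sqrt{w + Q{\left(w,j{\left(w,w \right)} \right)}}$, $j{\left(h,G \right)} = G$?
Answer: $- \frac{7654}{27} - \frac{i \sqrt{43}}{41697} \approx -283.48 - 0.00015726 i$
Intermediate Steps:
$F = 15308$
$Q{\left(x,u \right)} = 6 + 6 u$
$m{\left(w \right)} = \sqrt{6 + 7 w}$ ($m{\left(w \right)} = \sqrt{w + \left(6 + 6 w\right)} = \sqrt{6 + 7 w}$)
$\frac{F}{-54} + \frac{m{\left(-7 \right)}}{-41697} = \frac{15308}{-54} + \frac{\sqrt{6 + 7 \left(-7\right)}}{-41697} = 15308 \left(- \frac{1}{54}\right) + \sqrt{6 - 49} \left(- \frac{1}{41697}\right) = - \frac{7654}{27} + \sqrt{-43} \left(- \frac{1}{41697}\right) = - \frac{7654}{27} + i \sqrt{43} \left(- \frac{1}{41697}\right) = - \frac{7654}{27} - \frac{i \sqrt{43}}{41697}$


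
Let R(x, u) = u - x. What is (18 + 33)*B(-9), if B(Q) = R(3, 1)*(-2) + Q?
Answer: -255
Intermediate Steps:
B(Q) = 4 + Q (B(Q) = (1 - 1*3)*(-2) + Q = (1 - 3)*(-2) + Q = -2*(-2) + Q = 4 + Q)
(18 + 33)*B(-9) = (18 + 33)*(4 - 9) = 51*(-5) = -255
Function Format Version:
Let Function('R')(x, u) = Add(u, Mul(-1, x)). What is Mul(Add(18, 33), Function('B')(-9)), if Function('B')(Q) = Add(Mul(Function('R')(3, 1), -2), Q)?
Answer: -255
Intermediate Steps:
Function('B')(Q) = Add(4, Q) (Function('B')(Q) = Add(Mul(Add(1, Mul(-1, 3)), -2), Q) = Add(Mul(Add(1, -3), -2), Q) = Add(Mul(-2, -2), Q) = Add(4, Q))
Mul(Add(18, 33), Function('B')(-9)) = Mul(Add(18, 33), Add(4, -9)) = Mul(51, -5) = -255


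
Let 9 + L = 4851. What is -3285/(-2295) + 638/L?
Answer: 64334/41157 ≈ 1.5631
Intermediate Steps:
L = 4842 (L = -9 + 4851 = 4842)
-3285/(-2295) + 638/L = -3285/(-2295) + 638/4842 = -3285*(-1/2295) + 638*(1/4842) = 73/51 + 319/2421 = 64334/41157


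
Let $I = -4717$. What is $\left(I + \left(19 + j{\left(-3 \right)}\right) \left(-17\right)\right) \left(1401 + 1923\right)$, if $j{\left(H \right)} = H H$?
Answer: $-17261532$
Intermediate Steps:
$j{\left(H \right)} = H^{2}$
$\left(I + \left(19 + j{\left(-3 \right)}\right) \left(-17\right)\right) \left(1401 + 1923\right) = \left(-4717 + \left(19 + \left(-3\right)^{2}\right) \left(-17\right)\right) \left(1401 + 1923\right) = \left(-4717 + \left(19 + 9\right) \left(-17\right)\right) 3324 = \left(-4717 + 28 \left(-17\right)\right) 3324 = \left(-4717 - 476\right) 3324 = \left(-5193\right) 3324 = -17261532$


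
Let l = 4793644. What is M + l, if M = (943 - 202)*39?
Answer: 4822543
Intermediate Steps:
M = 28899 (M = 741*39 = 28899)
M + l = 28899 + 4793644 = 4822543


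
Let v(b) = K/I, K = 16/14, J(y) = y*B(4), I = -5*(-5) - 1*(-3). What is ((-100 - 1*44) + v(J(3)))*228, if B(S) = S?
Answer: -1608312/49 ≈ -32823.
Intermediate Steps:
I = 28 (I = 25 + 3 = 28)
J(y) = 4*y (J(y) = y*4 = 4*y)
K = 8/7 (K = 16*(1/14) = 8/7 ≈ 1.1429)
v(b) = 2/49 (v(b) = (8/7)/28 = (8/7)*(1/28) = 2/49)
((-100 - 1*44) + v(J(3)))*228 = ((-100 - 1*44) + 2/49)*228 = ((-100 - 44) + 2/49)*228 = (-144 + 2/49)*228 = -7054/49*228 = -1608312/49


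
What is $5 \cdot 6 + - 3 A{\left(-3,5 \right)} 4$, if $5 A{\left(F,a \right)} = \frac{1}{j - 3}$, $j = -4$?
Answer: $\frac{1062}{35} \approx 30.343$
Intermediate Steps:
$A{\left(F,a \right)} = - \frac{1}{35}$ ($A{\left(F,a \right)} = \frac{1}{5 \left(-4 - 3\right)} = \frac{1}{5 \left(-7\right)} = \frac{1}{5} \left(- \frac{1}{7}\right) = - \frac{1}{35}$)
$5 \cdot 6 + - 3 A{\left(-3,5 \right)} 4 = 5 \cdot 6 + \left(-3\right) \left(- \frac{1}{35}\right) 4 = 30 + \frac{3}{35} \cdot 4 = 30 + \frac{12}{35} = \frac{1062}{35}$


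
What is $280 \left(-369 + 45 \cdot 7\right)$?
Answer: $-15120$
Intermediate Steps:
$280 \left(-369 + 45 \cdot 7\right) = 280 \left(-369 + 315\right) = 280 \left(-54\right) = -15120$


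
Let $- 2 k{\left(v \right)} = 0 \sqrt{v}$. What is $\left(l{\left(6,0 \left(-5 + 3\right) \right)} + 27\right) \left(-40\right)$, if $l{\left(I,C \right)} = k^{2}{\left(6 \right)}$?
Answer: $-1080$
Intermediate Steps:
$k{\left(v \right)} = 0$ ($k{\left(v \right)} = - \frac{0 \sqrt{v}}{2} = \left(- \frac{1}{2}\right) 0 = 0$)
$l{\left(I,C \right)} = 0$ ($l{\left(I,C \right)} = 0^{2} = 0$)
$\left(l{\left(6,0 \left(-5 + 3\right) \right)} + 27\right) \left(-40\right) = \left(0 + 27\right) \left(-40\right) = 27 \left(-40\right) = -1080$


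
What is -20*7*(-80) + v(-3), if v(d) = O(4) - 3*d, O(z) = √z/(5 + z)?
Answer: 100883/9 ≈ 11209.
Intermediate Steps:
O(z) = √z/(5 + z)
v(d) = 2/9 - 3*d (v(d) = √4/(5 + 4) - 3*d = 2/9 - 3*d)
-20*7*(-80) + v(-3) = -20*7*(-80) + (2/9 - 3*(-3)) = -140*(-80) + (2/9 + 9) = 11200 + 83/9 = 100883/9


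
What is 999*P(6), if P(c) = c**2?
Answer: 35964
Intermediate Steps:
999*P(6) = 999*6**2 = 999*36 = 35964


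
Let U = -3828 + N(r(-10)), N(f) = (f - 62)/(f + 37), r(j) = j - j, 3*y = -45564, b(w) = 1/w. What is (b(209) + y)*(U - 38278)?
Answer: 4945494589344/7733 ≈ 6.3953e+8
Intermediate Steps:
y = -15188 (y = (⅓)*(-45564) = -15188)
r(j) = 0
N(f) = (-62 + f)/(37 + f)
U = -141698/37 (U = -3828 + (-62 + 0)/(37 + 0) = -3828 - 62/37 = -141698/37 ≈ -3829.7)
(b(209) + y)*(U - 38278) = (1/209 - 15188)*(-141698/37 - 38278) = (1/209 - 15188)*(-1557984/37) = -3174291/209*(-1557984/37) = 4945494589344/7733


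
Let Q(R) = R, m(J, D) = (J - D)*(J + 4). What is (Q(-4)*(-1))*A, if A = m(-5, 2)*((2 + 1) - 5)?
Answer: -56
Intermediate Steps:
m(J, D) = (4 + J)*(J - D) (m(J, D) = (J - D)*(4 + J) = (4 + J)*(J - D))
A = -14 (A = ((-5)**2 - 4*2 + 4*(-5) - 1*2*(-5))*((2 + 1) - 5) = (25 - 8 - 20 + 10)*(3 - 5) = 7*(-2) = -14)
(Q(-4)*(-1))*A = -4*(-1)*(-14) = 4*(-14) = -56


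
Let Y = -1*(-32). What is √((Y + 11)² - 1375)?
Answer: √474 ≈ 21.772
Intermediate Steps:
Y = 32
√((Y + 11)² - 1375) = √((32 + 11)² - 1375) = √(43² - 1375) = √(1849 - 1375) = √474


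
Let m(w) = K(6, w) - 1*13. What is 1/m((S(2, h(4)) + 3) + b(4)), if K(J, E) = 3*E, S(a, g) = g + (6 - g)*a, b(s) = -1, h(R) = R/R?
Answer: 1/26 ≈ 0.038462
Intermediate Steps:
h(R) = 1
S(a, g) = g + a*(6 - g)
m(w) = -13 + 3*w (m(w) = 3*w - 1*13 = 3*w - 13 = -13 + 3*w)
1/m((S(2, h(4)) + 3) + b(4)) = 1/(-13 + 3*(((1 + 6*2 - 1*2*1) + 3) - 1)) = 1/(-13 + 3*(((1 + 12 - 2) + 3) - 1)) = 1/(-13 + 3*((11 + 3) - 1)) = 1/(-13 + 3*(14 - 1)) = 1/(-13 + 3*13) = 1/(-13 + 39) = 1/26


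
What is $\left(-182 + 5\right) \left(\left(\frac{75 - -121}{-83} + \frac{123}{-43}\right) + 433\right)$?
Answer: $- \frac{270232980}{3569} \approx -75717.0$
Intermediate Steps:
$\left(-182 + 5\right) \left(\left(\frac{75 - -121}{-83} + \frac{123}{-43}\right) + 433\right) = - 177 \left(\left(\left(75 + 121\right) \left(- \frac{1}{83}\right) + 123 \left(- \frac{1}{43}\right)\right) + 433\right) = - 177 \left(\left(196 \left(- \frac{1}{83}\right) - \frac{123}{43}\right) + 433\right) = - 177 \left(\left(- \frac{196}{83} - \frac{123}{43}\right) + 433\right) = - 177 \left(- \frac{18637}{3569} + 433\right) = \left(-177\right) \frac{1526740}{3569} = - \frac{270232980}{3569}$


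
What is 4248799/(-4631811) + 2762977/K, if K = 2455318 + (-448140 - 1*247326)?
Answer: 5320329843599/8151301851972 ≈ 0.65270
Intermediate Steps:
K = 1759852 (K = 2455318 + (-448140 - 247326) = 2455318 - 695466 = 1759852)
4248799/(-4631811) + 2762977/K = 4248799/(-4631811) + 2762977/1759852 = 4248799*(-1/4631811) + 2762977*(1/1759852) = -4248799/4631811 + 2762977/1759852 = 5320329843599/8151301851972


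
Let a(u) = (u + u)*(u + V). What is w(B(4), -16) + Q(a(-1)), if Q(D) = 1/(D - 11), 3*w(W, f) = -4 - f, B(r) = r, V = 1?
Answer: 43/11 ≈ 3.9091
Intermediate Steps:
w(W, f) = -4/3 - f/3 (w(W, f) = (-4 - f)/3 = -4/3 - f/3)
a(u) = 2*u*(1 + u) (a(u) = (u + u)*(u + 1) = (2*u)*(1 + u) = 2*u*(1 + u))
Q(D) = 1/(-11 + D)
w(B(4), -16) + Q(a(-1)) = (-4/3 - ⅓*(-16)) + 1/(-11 + 2*(-1)*(1 - 1)) = (-4/3 + 16/3) + 1/(-11 + 2*(-1)*0) = 4 + 1/(-11 + 0) = 4 + 1/(-11) = 4 - 1/11 = 43/11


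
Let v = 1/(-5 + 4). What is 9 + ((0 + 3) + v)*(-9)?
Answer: -9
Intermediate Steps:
v = -1 (v = 1/(-1) = -1)
9 + ((0 + 3) + v)*(-9) = 9 + ((0 + 3) - 1)*(-9) = 9 + (3 - 1)*(-9) = 9 + 2*(-9) = 9 - 18 = -9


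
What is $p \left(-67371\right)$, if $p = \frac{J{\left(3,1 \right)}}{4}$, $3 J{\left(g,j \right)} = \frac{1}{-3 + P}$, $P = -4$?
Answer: $\frac{22457}{28} \approx 802.04$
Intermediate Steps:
$J{\left(g,j \right)} = - \frac{1}{21}$ ($J{\left(g,j \right)} = \frac{1}{3 \left(-3 - 4\right)} = \frac{1}{3 \left(-7\right)} = \frac{1}{3} \left(- \frac{1}{7}\right) = - \frac{1}{21}$)
$p = - \frac{1}{84}$ ($p = - \frac{1}{21 \cdot 4} = \left(- \frac{1}{21}\right) \frac{1}{4} = - \frac{1}{84} \approx -0.011905$)
$p \left(-67371\right) = \left(- \frac{1}{84}\right) \left(-67371\right) = \frac{22457}{28}$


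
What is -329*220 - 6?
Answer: -72386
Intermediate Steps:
-329*220 - 6 = -72380 - 6 = -72386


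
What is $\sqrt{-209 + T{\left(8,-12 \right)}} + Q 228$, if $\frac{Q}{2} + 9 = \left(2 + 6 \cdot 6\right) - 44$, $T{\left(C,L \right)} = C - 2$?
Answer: $-6840 + i \sqrt{203} \approx -6840.0 + 14.248 i$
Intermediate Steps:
$T{\left(C,L \right)} = -2 + C$
$Q = -30$ ($Q = -18 + 2 \left(\left(2 + 6 \cdot 6\right) - 44\right) = -18 + 2 \left(\left(2 + 36\right) - 44\right) = -18 + 2 \left(38 - 44\right) = -18 + 2 \left(-6\right) = -18 - 12 = -30$)
$\sqrt{-209 + T{\left(8,-12 \right)}} + Q 228 = \sqrt{-209 + \left(-2 + 8\right)} - 6840 = \sqrt{-209 + 6} - 6840 = \sqrt{-203} - 6840 = i \sqrt{203} - 6840 = -6840 + i \sqrt{203}$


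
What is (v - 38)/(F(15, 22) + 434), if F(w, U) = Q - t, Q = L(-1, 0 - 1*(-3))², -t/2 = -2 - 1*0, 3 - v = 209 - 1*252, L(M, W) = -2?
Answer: 4/217 ≈ 0.018433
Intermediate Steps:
v = 46 (v = 3 - (209 - 1*252) = 3 - (209 - 252) = 3 - 1*(-43) = 3 + 43 = 46)
t = 4 (t = -2*(-2 - 1*0) = -2*(-2 + 0) = -2*(-2) = 4)
Q = 4 (Q = (-2)² = 4)
F(w, U) = 0 (F(w, U) = 4 - 1*4 = 4 - 4 = 0)
(v - 38)/(F(15, 22) + 434) = (46 - 38)/(0 + 434) = 8/434 = 8*(1/434) = 4/217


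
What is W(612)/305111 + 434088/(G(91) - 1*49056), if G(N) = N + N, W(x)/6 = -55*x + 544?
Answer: -71078046036/7455997507 ≈ -9.5330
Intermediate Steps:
W(x) = 3264 - 330*x (W(x) = 6*(-55*x + 544) = 6*(544 - 55*x) = 3264 - 330*x)
G(N) = 2*N
W(612)/305111 + 434088/(G(91) - 1*49056) = (3264 - 330*612)/305111 + 434088/(2*91 - 1*49056) = (3264 - 201960)*(1/305111) + 434088/(182 - 49056) = -198696*1/305111 + 434088/(-48874) = -198696/305111 + 434088*(-1/48874) = -198696/305111 - 217044/24437 = -71078046036/7455997507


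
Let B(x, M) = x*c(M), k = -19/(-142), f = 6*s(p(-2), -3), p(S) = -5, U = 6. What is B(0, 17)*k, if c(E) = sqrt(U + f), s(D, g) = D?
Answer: 0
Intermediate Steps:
f = -30 (f = 6*(-5) = -30)
c(E) = 2*I*sqrt(6) (c(E) = sqrt(6 - 30) = sqrt(-24) = 2*I*sqrt(6))
k = 19/142 (k = -19*(-1/142) = 19/142 ≈ 0.13380)
B(x, M) = 2*I*x*sqrt(6) (B(x, M) = x*(2*I*sqrt(6)) = 2*I*x*sqrt(6))
B(0, 17)*k = (2*I*0*sqrt(6))*(19/142) = 0*(19/142) = 0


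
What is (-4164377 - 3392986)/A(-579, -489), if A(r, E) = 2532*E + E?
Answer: 2519121/412879 ≈ 6.1014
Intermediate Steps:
A(r, E) = 2533*E
(-4164377 - 3392986)/A(-579, -489) = (-4164377 - 3392986)/((2533*(-489))) = -7557363/(-1238637) = -7557363*(-1/1238637) = 2519121/412879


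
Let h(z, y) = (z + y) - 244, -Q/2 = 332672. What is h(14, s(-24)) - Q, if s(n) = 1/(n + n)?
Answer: 31925471/48 ≈ 6.6511e+5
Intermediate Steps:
Q = -665344 (Q = -2*332672 = -665344)
s(n) = 1/(2*n)
h(z, y) = -244 + y + z (h(z, y) = (y + z) - 244 = -244 + y + z)
h(14, s(-24)) - Q = (-244 + (½)/(-24) + 14) - 1*(-665344) = (-244 + (½)*(-1/24) + 14) + 665344 = (-244 - 1/48 + 14) + 665344 = -11041/48 + 665344 = 31925471/48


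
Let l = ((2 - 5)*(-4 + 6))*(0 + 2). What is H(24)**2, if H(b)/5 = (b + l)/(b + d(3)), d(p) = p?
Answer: 400/81 ≈ 4.9383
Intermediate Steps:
l = -12 (l = -3*2*2 = -6*2 = -12)
H(b) = 5*(-12 + b)/(3 + b) (H(b) = 5*((b - 12)/(b + 3)) = 5*((-12 + b)/(3 + b)) = 5*(-12 + b)/(3 + b))
H(24)**2 = (5*(-12 + 24)/(3 + 24))**2 = (5*12/27)**2 = (5*(1/27)*12)**2 = (20/9)**2 = 400/81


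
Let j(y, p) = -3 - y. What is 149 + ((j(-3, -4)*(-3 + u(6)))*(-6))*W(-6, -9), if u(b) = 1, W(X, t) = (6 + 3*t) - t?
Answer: 149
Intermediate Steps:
W(X, t) = 6 + 2*t
149 + ((j(-3, -4)*(-3 + u(6)))*(-6))*W(-6, -9) = 149 + (((-3 - 1*(-3))*(-3 + 1))*(-6))*(6 + 2*(-9)) = 149 + (((-3 + 3)*(-2))*(-6))*(6 - 18) = 149 + ((0*(-2))*(-6))*(-12) = 149 + (0*(-6))*(-12) = 149 + 0*(-12) = 149 + 0 = 149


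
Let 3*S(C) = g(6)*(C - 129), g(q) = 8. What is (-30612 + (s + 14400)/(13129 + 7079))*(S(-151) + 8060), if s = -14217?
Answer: -1131020004935/5052 ≈ -2.2388e+8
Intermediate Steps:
S(C) = -344 + 8*C/3 (S(C) = (8*(C - 129))/3 = (8*(-129 + C))/3 = (-1032 + 8*C)/3 = -344 + 8*C/3)
(-30612 + (s + 14400)/(13129 + 7079))*(S(-151) + 8060) = (-30612 + (-14217 + 14400)/(13129 + 7079))*((-344 + (8/3)*(-151)) + 8060) = (-30612 + 183/20208)*((-344 - 1208/3) + 8060) = (-30612 + 183*(1/20208))*(-2240/3 + 8060) = (-30612 + 61/6736)*(21940/3) = -206202371/6736*21940/3 = -1131020004935/5052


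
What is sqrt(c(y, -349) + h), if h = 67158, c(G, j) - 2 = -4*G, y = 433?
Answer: 2*sqrt(16357) ≈ 255.79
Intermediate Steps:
c(G, j) = 2 - 4*G
sqrt(c(y, -349) + h) = sqrt((2 - 4*433) + 67158) = sqrt((2 - 1732) + 67158) = sqrt(-1730 + 67158) = sqrt(65428) = 2*sqrt(16357)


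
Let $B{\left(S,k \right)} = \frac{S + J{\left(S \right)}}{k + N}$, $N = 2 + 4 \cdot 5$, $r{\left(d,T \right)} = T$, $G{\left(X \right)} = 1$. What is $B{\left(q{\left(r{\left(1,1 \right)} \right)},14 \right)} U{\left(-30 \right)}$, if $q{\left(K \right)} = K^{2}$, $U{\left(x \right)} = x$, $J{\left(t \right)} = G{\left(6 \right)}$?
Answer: $- \frac{5}{3} \approx -1.6667$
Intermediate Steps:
$N = 22$ ($N = 2 + 20 = 22$)
$J{\left(t \right)} = 1$
$B{\left(S,k \right)} = \frac{1 + S}{22 + k}$ ($B{\left(S,k \right)} = \frac{S + 1}{k + 22} = \frac{1 + S}{22 + k}$)
$B{\left(q{\left(r{\left(1,1 \right)} \right)},14 \right)} U{\left(-30 \right)} = \frac{1 + 1^{2}}{22 + 14} \left(-30\right) = \frac{1 + 1}{36} \left(-30\right) = \frac{1}{36} \cdot 2 \left(-30\right) = \frac{1}{18} \left(-30\right) = - \frac{5}{3}$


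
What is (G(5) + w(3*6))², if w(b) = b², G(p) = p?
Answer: 108241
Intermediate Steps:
(G(5) + w(3*6))² = (5 + (3*6)²)² = (5 + 18²)² = (5 + 324)² = 329² = 108241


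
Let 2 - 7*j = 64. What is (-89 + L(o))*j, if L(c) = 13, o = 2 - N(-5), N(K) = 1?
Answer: 4712/7 ≈ 673.14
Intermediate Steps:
j = -62/7 (j = 2/7 - ⅐*64 = 2/7 - 64/7 = -62/7 ≈ -8.8571)
o = 1 (o = 2 - 1*1 = 2 - 1 = 1)
(-89 + L(o))*j = (-89 + 13)*(-62/7) = -76*(-62/7) = 4712/7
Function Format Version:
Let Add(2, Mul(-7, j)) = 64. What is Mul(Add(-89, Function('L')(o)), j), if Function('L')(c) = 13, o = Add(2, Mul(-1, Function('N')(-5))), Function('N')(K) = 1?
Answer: Rational(4712, 7) ≈ 673.14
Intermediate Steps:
j = Rational(-62, 7) (j = Add(Rational(2, 7), Mul(Rational(-1, 7), 64)) = Add(Rational(2, 7), Rational(-64, 7)) = Rational(-62, 7) ≈ -8.8571)
o = 1 (o = Add(2, Mul(-1, 1)) = Add(2, -1) = 1)
Mul(Add(-89, Function('L')(o)), j) = Mul(Add(-89, 13), Rational(-62, 7)) = Mul(-76, Rational(-62, 7)) = Rational(4712, 7)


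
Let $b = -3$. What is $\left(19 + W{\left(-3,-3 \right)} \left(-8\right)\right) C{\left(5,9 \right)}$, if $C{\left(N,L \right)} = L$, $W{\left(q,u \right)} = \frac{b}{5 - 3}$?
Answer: $279$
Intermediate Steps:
$W{\left(q,u \right)} = - \frac{3}{2}$ ($W{\left(q,u \right)} = - \frac{3}{5 - 3} = - \frac{3}{2}$)
$\left(19 + W{\left(-3,-3 \right)} \left(-8\right)\right) C{\left(5,9 \right)} = \left(19 - -12\right) 9 = \left(19 + 12\right) 9 = 31 \cdot 9 = 279$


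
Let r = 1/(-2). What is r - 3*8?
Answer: -49/2 ≈ -24.500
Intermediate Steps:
r = -1/2 ≈ -0.50000
r - 3*8 = -1/2 - 3*8 = -1/2 - 24 = -49/2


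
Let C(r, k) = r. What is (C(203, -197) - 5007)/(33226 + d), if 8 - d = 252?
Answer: -2402/16491 ≈ -0.14566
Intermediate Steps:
d = -244 (d = 8 - 1*252 = 8 - 252 = -244)
(C(203, -197) - 5007)/(33226 + d) = (203 - 5007)/(33226 - 244) = -4804/32982 = -4804*1/32982 = -2402/16491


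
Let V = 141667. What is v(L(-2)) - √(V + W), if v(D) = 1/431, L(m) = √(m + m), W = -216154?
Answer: 1/431 - I*√74487 ≈ 0.0023202 - 272.92*I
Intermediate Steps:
L(m) = √2*√m (L(m) = √(2*m) = √2*√m)
v(D) = 1/431
v(L(-2)) - √(V + W) = 1/431 - √(141667 - 216154) = 1/431 - √(-74487) = 1/431 - I*√74487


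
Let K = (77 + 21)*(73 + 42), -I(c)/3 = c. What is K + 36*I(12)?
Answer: 9974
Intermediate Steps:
I(c) = -3*c
K = 11270 (K = 98*115 = 11270)
K + 36*I(12) = 11270 + 36*(-3*12) = 11270 + 36*(-36) = 11270 - 1296 = 9974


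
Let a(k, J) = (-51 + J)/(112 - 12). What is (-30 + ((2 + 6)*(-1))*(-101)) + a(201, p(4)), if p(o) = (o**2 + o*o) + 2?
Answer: 77783/100 ≈ 777.83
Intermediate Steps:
p(o) = 2 + 2*o**2 (p(o) = (o**2 + o**2) + 2 = 2*o**2 + 2 = 2 + 2*o**2)
a(k, J) = -51/100 + J/100 (a(k, J) = (-51 + J)/100 = (-51 + J)*(1/100) = -51/100 + J/100)
(-30 + ((2 + 6)*(-1))*(-101)) + a(201, p(4)) = (-30 + ((2 + 6)*(-1))*(-101)) + (-51/100 + (2 + 2*4**2)/100) = (-30 + (8*(-1))*(-101)) + (-51/100 + (2 + 2*16)/100) = (-30 - 8*(-101)) + (-51/100 + (2 + 32)/100) = (-30 + 808) + (-51/100 + (1/100)*34) = 778 + (-51/100 + 17/50) = 778 - 17/100 = 77783/100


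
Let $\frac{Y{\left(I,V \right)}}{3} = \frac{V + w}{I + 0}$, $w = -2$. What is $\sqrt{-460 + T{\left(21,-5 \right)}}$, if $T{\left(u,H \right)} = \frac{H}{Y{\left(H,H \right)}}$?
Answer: $\frac{i \sqrt{203385}}{21} \approx 21.475 i$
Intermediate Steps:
$Y{\left(I,V \right)} = \frac{3 \left(-2 + V\right)}{I}$ ($Y{\left(I,V \right)} = 3 \frac{V - 2}{I + 0} = 3 \frac{-2 + V}{I} = \frac{3 \left(-2 + V\right)}{I}$)
$T{\left(u,H \right)} = \frac{H^{2}}{3 \left(-2 + H\right)}$ ($T{\left(u,H \right)} = \frac{H}{3 \frac{1}{H} \left(-2 + H\right)} = H \frac{H}{3 \left(-2 + H\right)} = \frac{H^{2}}{3 \left(-2 + H\right)}$)
$\sqrt{-460 + T{\left(21,-5 \right)}} = \sqrt{-460 + \frac{\left(-5\right)^{2}}{3 \left(-2 - 5\right)}} = \sqrt{-460 + \frac{1}{3} \cdot 25 \frac{1}{-7}} = \sqrt{-460 + \frac{1}{3} \cdot 25 \left(- \frac{1}{7}\right)} = \sqrt{-460 - \frac{25}{21}} = \sqrt{- \frac{9685}{21}} = \frac{i \sqrt{203385}}{21}$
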